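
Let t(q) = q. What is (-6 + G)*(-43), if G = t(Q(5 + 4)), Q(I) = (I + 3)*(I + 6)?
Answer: -7482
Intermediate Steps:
Q(I) = (3 + I)*(6 + I)
G = 180 (G = 18 + (5 + 4)**2 + 9*(5 + 4) = 18 + 9**2 + 9*9 = 18 + 81 + 81 = 180)
(-6 + G)*(-43) = (-6 + 180)*(-43) = 174*(-43) = -7482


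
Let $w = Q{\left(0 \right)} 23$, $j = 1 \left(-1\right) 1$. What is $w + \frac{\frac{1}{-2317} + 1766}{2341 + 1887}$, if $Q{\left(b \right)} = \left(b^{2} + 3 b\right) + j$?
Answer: $- \frac{221222527}{9796276} \approx -22.582$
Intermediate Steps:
$j = -1$ ($j = \left(-1\right) 1 = -1$)
$Q{\left(b \right)} = -1 + b^{2} + 3 b$ ($Q{\left(b \right)} = \left(b^{2} + 3 b\right) - 1 = -1 + b^{2} + 3 b$)
$w = -23$ ($w = \left(-1 + 0^{2} + 3 \cdot 0\right) 23 = \left(-1 + 0 + 0\right) 23 = \left(-1\right) 23 = -23$)
$w + \frac{\frac{1}{-2317} + 1766}{2341 + 1887} = -23 + \frac{\frac{1}{-2317} + 1766}{2341 + 1887} = -23 + \frac{- \frac{1}{2317} + 1766}{4228} = -23 + \frac{4091821}{2317} \cdot \frac{1}{4228} = -23 + \frac{4091821}{9796276} = - \frac{221222527}{9796276}$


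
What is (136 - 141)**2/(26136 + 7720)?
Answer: 25/33856 ≈ 0.00073842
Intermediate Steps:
(136 - 141)**2/(26136 + 7720) = (-5)**2/33856 = 25*(1/33856) = 25/33856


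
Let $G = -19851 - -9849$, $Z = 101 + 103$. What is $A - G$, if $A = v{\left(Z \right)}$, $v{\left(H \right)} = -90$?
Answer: $9912$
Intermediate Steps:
$Z = 204$
$A = -90$
$G = -10002$ ($G = -19851 + 9849 = -10002$)
$A - G = -90 - -10002 = -90 + 10002 = 9912$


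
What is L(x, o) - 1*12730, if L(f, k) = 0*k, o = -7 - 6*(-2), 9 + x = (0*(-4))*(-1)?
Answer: -12730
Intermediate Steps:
x = -9 (x = -9 + (0*(-4))*(-1) = -9 + 0*(-1) = -9 + 0 = -9)
o = 5 (o = -7 + 12 = 5)
L(f, k) = 0
L(x, o) - 1*12730 = 0 - 1*12730 = 0 - 12730 = -12730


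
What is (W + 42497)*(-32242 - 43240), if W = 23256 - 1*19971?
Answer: -3455716924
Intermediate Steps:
W = 3285 (W = 23256 - 19971 = 3285)
(W + 42497)*(-32242 - 43240) = (3285 + 42497)*(-32242 - 43240) = 45782*(-75482) = -3455716924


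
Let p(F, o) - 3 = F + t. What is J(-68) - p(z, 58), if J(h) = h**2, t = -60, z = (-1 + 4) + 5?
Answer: 4673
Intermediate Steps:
z = 8 (z = 3 + 5 = 8)
p(F, o) = -57 + F (p(F, o) = 3 + (F - 60) = 3 + (-60 + F) = -57 + F)
J(-68) - p(z, 58) = (-68)**2 - (-57 + 8) = 4624 - 1*(-49) = 4624 + 49 = 4673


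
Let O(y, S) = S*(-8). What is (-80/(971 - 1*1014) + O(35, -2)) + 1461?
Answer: 63591/43 ≈ 1478.9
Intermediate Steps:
O(y, S) = -8*S
(-80/(971 - 1*1014) + O(35, -2)) + 1461 = (-80/(971 - 1*1014) - 8*(-2)) + 1461 = (-80/(971 - 1014) + 16) + 1461 = (-80/(-43) + 16) + 1461 = (-80*(-1/43) + 16) + 1461 = (80/43 + 16) + 1461 = 768/43 + 1461 = 63591/43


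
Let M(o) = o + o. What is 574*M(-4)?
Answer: -4592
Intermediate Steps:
M(o) = 2*o
574*M(-4) = 574*(2*(-4)) = 574*(-8) = -4592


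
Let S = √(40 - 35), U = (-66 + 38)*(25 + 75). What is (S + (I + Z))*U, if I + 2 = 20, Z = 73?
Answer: -254800 - 2800*√5 ≈ -2.6106e+5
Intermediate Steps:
I = 18 (I = -2 + 20 = 18)
U = -2800 (U = -28*100 = -2800)
S = √5 ≈ 2.2361
(S + (I + Z))*U = (√5 + (18 + 73))*(-2800) = (√5 + 91)*(-2800) = (91 + √5)*(-2800) = -254800 - 2800*√5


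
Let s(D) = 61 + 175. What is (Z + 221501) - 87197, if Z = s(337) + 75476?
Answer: 210016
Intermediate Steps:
s(D) = 236
Z = 75712 (Z = 236 + 75476 = 75712)
(Z + 221501) - 87197 = (75712 + 221501) - 87197 = 297213 - 87197 = 210016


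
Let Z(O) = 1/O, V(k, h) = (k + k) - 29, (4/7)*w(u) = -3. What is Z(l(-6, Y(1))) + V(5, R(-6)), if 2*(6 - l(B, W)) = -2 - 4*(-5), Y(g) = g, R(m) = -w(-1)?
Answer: -58/3 ≈ -19.333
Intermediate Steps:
w(u) = -21/4 (w(u) = (7/4)*(-3) = -21/4)
R(m) = 21/4 (R(m) = -1*(-21/4) = 21/4)
l(B, W) = -3 (l(B, W) = 6 - (-2 - 4*(-5))/2 = 6 - (-2 + 20)/2 = 6 - 1/2*18 = 6 - 9 = -3)
V(k, h) = -29 + 2*k (V(k, h) = 2*k - 29 = -29 + 2*k)
Z(l(-6, Y(1))) + V(5, R(-6)) = 1/(-3) + (-29 + 2*5) = -1/3 + (-29 + 10) = -1/3 - 19 = -58/3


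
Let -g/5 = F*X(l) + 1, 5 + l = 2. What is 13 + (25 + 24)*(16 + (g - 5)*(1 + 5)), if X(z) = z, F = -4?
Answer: -19783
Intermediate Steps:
l = -3 (l = -5 + 2 = -3)
g = -65 (g = -5*(-4*(-3) + 1) = -5*(12 + 1) = -5*13 = -65)
13 + (25 + 24)*(16 + (g - 5)*(1 + 5)) = 13 + (25 + 24)*(16 + (-65 - 5)*(1 + 5)) = 13 + 49*(16 - 70*6) = 13 + 49*(16 - 420) = 13 + 49*(-404) = 13 - 19796 = -19783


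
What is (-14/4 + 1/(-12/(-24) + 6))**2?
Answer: 7569/676 ≈ 11.197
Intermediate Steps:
(-14/4 + 1/(-12/(-24) + 6))**2 = (-14*1/4 + 1/(-12*(-1/24) + 6))**2 = (-7/2 + 1/(1/2 + 6))**2 = (-7/2 + 1/(13/2))**2 = (-7/2 + 2/13)**2 = (-87/26)**2 = 7569/676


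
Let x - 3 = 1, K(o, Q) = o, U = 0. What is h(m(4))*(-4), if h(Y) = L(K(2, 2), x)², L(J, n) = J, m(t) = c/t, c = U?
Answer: -16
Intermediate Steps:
c = 0
x = 4 (x = 3 + 1 = 4)
m(t) = 0 (m(t) = 0/t = 0)
h(Y) = 4 (h(Y) = 2² = 4)
h(m(4))*(-4) = 4*(-4) = -16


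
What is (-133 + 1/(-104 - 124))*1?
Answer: -30325/228 ≈ -133.00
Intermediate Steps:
(-133 + 1/(-104 - 124))*1 = (-133 + 1/(-228))*1 = (-133 - 1/228)*1 = -30325/228*1 = -30325/228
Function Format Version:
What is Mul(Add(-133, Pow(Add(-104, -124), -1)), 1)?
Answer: Rational(-30325, 228) ≈ -133.00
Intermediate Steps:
Mul(Add(-133, Pow(Add(-104, -124), -1)), 1) = Mul(Add(-133, Pow(-228, -1)), 1) = Mul(Add(-133, Rational(-1, 228)), 1) = Mul(Rational(-30325, 228), 1) = Rational(-30325, 228)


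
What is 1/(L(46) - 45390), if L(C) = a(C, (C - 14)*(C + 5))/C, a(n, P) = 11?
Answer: -46/2087929 ≈ -2.2031e-5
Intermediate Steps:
L(C) = 11/C
1/(L(46) - 45390) = 1/(11/46 - 45390) = 1/(-2087929/46) = -46/2087929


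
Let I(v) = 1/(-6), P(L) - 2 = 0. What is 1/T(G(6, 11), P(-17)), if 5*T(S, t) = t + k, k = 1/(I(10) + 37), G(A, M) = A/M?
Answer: 1105/448 ≈ 2.4665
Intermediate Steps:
P(L) = 2 (P(L) = 2 + 0 = 2)
I(v) = -1/6
k = 6/221 (k = 1/(-1/6 + 37) = 1/(221/6) = 6/221 ≈ 0.027149)
T(S, t) = 6/1105 + t/5 (T(S, t) = (t + 6/221)/5 = (6/221 + t)/5 = 6/1105 + t/5)
1/T(G(6, 11), P(-17)) = 1/(6/1105 + (1/5)*2) = 1/(6/1105 + 2/5) = 1/(448/1105) = 1105/448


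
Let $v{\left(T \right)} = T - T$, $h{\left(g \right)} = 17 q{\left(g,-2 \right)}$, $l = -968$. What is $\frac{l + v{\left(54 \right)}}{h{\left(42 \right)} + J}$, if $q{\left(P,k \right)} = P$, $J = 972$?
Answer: $- \frac{484}{843} \approx -0.57414$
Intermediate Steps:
$h{\left(g \right)} = 17 g$
$v{\left(T \right)} = 0$
$\frac{l + v{\left(54 \right)}}{h{\left(42 \right)} + J} = \frac{-968 + 0}{17 \cdot 42 + 972} = - \frac{968}{714 + 972} = - \frac{968}{1686} = \left(-968\right) \frac{1}{1686} = - \frac{484}{843}$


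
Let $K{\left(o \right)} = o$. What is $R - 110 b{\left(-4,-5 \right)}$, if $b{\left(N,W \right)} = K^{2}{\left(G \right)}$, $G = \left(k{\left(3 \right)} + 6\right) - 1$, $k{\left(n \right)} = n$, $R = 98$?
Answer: $-6942$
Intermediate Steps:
$G = 8$ ($G = \left(3 + 6\right) - 1 = 9 - 1 = 8$)
$b{\left(N,W \right)} = 64$ ($b{\left(N,W \right)} = 8^{2} = 64$)
$R - 110 b{\left(-4,-5 \right)} = 98 - 7040 = -6942$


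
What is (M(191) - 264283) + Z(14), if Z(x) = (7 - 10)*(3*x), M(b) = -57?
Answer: -264466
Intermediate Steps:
Z(x) = -9*x
(M(191) - 264283) + Z(14) = (-57 - 264283) - 9*14 = -264340 - 126 = -264466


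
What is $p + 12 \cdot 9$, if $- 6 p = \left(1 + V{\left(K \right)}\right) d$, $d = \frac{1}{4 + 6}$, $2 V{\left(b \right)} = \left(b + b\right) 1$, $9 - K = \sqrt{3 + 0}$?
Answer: $\frac{647}{6} + \frac{\sqrt{3}}{60} \approx 107.86$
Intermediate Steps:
$K = 9 - \sqrt{3}$ ($K = 9 - \sqrt{3 + 0} = 9 - \sqrt{3} \approx 7.268$)
$V{\left(b \right)} = b$ ($V{\left(b \right)} = \frac{\left(b + b\right) 1}{2} = \frac{2 b 1}{2} = \frac{2 b}{2} = b$)
$d = \frac{1}{10} \approx 0.1$
$p = - \frac{1}{6} + \frac{\sqrt{3}}{60}$ ($p = - \frac{\left(1 + \left(9 - \sqrt{3}\right)\right) \frac{1}{10}}{6} = - \frac{\left(10 - \sqrt{3}\right) \frac{1}{10}}{6} = - \frac{1 - \frac{\sqrt{3}}{10}}{6} = - \frac{1}{6} + \frac{\sqrt{3}}{60} \approx -0.1378$)
$p + 12 \cdot 9 = \left(- \frac{1}{6} + \frac{\sqrt{3}}{60}\right) + 12 \cdot 9 = \left(- \frac{1}{6} + \frac{\sqrt{3}}{60}\right) + 108 = \frac{647}{6} + \frac{\sqrt{3}}{60}$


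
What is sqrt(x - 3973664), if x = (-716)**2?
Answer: 4*I*sqrt(216313) ≈ 1860.4*I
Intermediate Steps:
x = 512656
sqrt(x - 3973664) = sqrt(512656 - 3973664) = sqrt(-3461008) = 4*I*sqrt(216313)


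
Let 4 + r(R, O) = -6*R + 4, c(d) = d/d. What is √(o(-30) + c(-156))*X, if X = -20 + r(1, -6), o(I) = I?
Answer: -26*I*√29 ≈ -140.01*I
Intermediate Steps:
c(d) = 1
r(R, O) = -6*R (r(R, O) = -4 + (-6*R + 4) = -4 + (4 - 6*R) = -6*R)
X = -26 (X = -20 - 6*1 = -20 - 6 = -26)
√(o(-30) + c(-156))*X = √(-30 + 1)*(-26) = √(-29)*(-26) = (I*√29)*(-26) = -26*I*√29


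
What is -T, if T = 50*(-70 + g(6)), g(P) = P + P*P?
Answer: 1400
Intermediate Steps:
g(P) = P + P**2
T = -1400 (T = 50*(-70 + 6*(1 + 6)) = 50*(-70 + 6*7) = 50*(-70 + 42) = 50*(-28) = -1400)
-T = -1*(-1400) = 1400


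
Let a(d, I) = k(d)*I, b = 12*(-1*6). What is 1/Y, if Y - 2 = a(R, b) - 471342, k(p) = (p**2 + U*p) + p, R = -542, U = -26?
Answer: -1/22597948 ≈ -4.4252e-8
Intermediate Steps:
b = -72 (b = 12*(-6) = -72)
k(p) = p**2 - 25*p (k(p) = (p**2 - 26*p) + p = p**2 - 25*p)
a(d, I) = I*d*(-25 + d) (a(d, I) = (d*(-25 + d))*I = I*d*(-25 + d))
Y = -22597948 (Y = 2 + (-72*(-542)*(-25 - 542) - 471342) = 2 + (-72*(-542)*(-567) - 471342) = 2 + (-22126608 - 471342) = 2 - 22597950 = -22597948)
1/Y = 1/(-22597948) = -1/22597948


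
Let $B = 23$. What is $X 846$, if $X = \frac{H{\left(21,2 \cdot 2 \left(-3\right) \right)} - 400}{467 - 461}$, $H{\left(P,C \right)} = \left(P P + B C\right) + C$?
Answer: $-34827$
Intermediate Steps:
$H{\left(P,C \right)} = P^{2} + 24 C$ ($H{\left(P,C \right)} = \left(P P + 23 C\right) + C = \left(P^{2} + 23 C\right) + C = P^{2} + 24 C$)
$X = - \frac{247}{6}$ ($X = \frac{\left(21^{2} + 24 \cdot 2 \cdot 2 \left(-3\right)\right) - 400}{467 - 461} = \frac{\left(441 + 24 \cdot 4 \left(-3\right)\right) - 400}{6} = \left(\left(441 + 24 \left(-12\right)\right) - 400\right) \frac{1}{6} = \left(\left(441 - 288\right) - 400\right) \frac{1}{6} = \left(153 - 400\right) \frac{1}{6} = \left(-247\right) \frac{1}{6} = - \frac{247}{6} \approx -41.167$)
$X 846 = \left(- \frac{247}{6}\right) 846 = -34827$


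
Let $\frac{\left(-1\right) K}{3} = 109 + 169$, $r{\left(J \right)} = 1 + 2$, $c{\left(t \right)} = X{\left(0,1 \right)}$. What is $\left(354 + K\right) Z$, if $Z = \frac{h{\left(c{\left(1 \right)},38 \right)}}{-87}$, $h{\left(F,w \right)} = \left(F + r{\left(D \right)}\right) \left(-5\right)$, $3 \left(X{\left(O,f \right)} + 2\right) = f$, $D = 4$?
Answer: $- \frac{3200}{87} \approx -36.782$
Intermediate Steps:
$X{\left(O,f \right)} = -2 + \frac{f}{3}$
$c{\left(t \right)} = - \frac{5}{3}$ ($c{\left(t \right)} = -2 + \frac{1}{3} \cdot 1 = -2 + \frac{1}{3} = - \frac{5}{3}$)
$r{\left(J \right)} = 3$
$K = -834$ ($K = - 3 \left(109 + 169\right) = \left(-3\right) 278 = -834$)
$h{\left(F,w \right)} = -15 - 5 F$ ($h{\left(F,w \right)} = \left(F + 3\right) \left(-5\right) = \left(3 + F\right) \left(-5\right) = -15 - 5 F$)
$Z = \frac{20}{261}$ ($Z = \frac{-15 - - \frac{25}{3}}{-87} = \left(-15 + \frac{25}{3}\right) \left(- \frac{1}{87}\right) = \left(- \frac{20}{3}\right) \left(- \frac{1}{87}\right) = \frac{20}{261} \approx 0.076628$)
$\left(354 + K\right) Z = \left(354 - 834\right) \frac{20}{261} = \left(-480\right) \frac{20}{261} = - \frac{3200}{87}$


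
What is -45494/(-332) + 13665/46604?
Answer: 531184789/3868132 ≈ 137.32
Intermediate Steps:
-45494/(-332) + 13665/46604 = -45494*(-1/332) + 13665*(1/46604) = 22747/166 + 13665/46604 = 531184789/3868132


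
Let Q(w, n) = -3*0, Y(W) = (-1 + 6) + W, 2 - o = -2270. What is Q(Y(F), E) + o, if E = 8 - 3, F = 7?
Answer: 2272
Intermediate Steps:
o = 2272 (o = 2 - 1*(-2270) = 2 + 2270 = 2272)
Y(W) = 5 + W
E = 5
Q(w, n) = 0
Q(Y(F), E) + o = 0 + 2272 = 2272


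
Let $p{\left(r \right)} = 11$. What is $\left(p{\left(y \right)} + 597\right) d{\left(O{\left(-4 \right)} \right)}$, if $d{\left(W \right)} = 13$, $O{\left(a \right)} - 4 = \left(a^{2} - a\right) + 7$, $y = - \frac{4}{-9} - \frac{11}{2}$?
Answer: $7904$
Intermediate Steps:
$y = - \frac{91}{18}$ ($y = \left(-4\right) \left(- \frac{1}{9}\right) - \frac{11}{2} = \frac{4}{9} - \frac{11}{2} = - \frac{91}{18} \approx -5.0556$)
$O{\left(a \right)} = 11 + a^{2} - a$ ($O{\left(a \right)} = 4 + \left(\left(a^{2} - a\right) + 7\right) = 4 + \left(7 + a^{2} - a\right) = 11 + a^{2} - a$)
$\left(p{\left(y \right)} + 597\right) d{\left(O{\left(-4 \right)} \right)} = \left(11 + 597\right) 13 = 608 \cdot 13 = 7904$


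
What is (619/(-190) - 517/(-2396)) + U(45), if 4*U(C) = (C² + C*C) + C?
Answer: 58083382/56905 ≈ 1020.7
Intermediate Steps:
U(C) = C²/2 + C/4 (U(C) = ((C² + C*C) + C)/4 = ((C² + C²) + C)/4 = (2*C² + C)/4 = (C + 2*C²)/4 = C²/2 + C/4)
(619/(-190) - 517/(-2396)) + U(45) = (619/(-190) - 517/(-2396)) + (¼)*45*(1 + 2*45) = (619*(-1/190) - 517*(-1/2396)) + (¼)*45*(1 + 90) = (-619/190 + 517/2396) + (¼)*45*91 = -692447/227620 + 4095/4 = 58083382/56905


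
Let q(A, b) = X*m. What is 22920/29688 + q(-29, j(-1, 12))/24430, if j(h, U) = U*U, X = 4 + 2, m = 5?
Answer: 2336776/3021991 ≈ 0.77326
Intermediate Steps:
X = 6
j(h, U) = U²
q(A, b) = 30 (q(A, b) = 6*5 = 30)
22920/29688 + q(-29, j(-1, 12))/24430 = 22920/29688 + 30/24430 = 22920*(1/29688) + 30*(1/24430) = 955/1237 + 3/2443 = 2336776/3021991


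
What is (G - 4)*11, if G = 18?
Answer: 154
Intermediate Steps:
(G - 4)*11 = (18 - 4)*11 = 14*11 = 154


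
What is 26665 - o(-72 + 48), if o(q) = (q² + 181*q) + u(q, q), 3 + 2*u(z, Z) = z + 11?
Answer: 30441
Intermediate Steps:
u(z, Z) = 4 + z/2 (u(z, Z) = -3/2 + (z + 11)/2 = -3/2 + (11 + z)/2 = -3/2 + (11/2 + z/2) = 4 + z/2)
o(q) = 4 + q² + 363*q/2 (o(q) = (q² + 181*q) + (4 + q/2) = 4 + q² + 363*q/2)
26665 - o(-72 + 48) = 26665 - (4 + (-72 + 48)² + 363*(-72 + 48)/2) = 26665 - (4 + (-24)² + (363/2)*(-24)) = 26665 - (4 + 576 - 4356) = 26665 - 1*(-3776) = 26665 + 3776 = 30441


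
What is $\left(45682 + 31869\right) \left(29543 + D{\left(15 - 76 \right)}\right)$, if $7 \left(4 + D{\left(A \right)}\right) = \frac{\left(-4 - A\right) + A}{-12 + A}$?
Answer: $\frac{1170588373583}{511} \approx 2.2908 \cdot 10^{9}$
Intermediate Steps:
$D{\left(A \right)} = -4 - \frac{4}{7 \left(-12 + A\right)}$ ($D{\left(A \right)} = -4 + \frac{\left(\left(-4 - A\right) + A\right) \frac{1}{-12 + A}}{7} = -4 + \frac{\left(-4\right) \frac{1}{-12 + A}}{7} = -4 - \frac{4}{7 \left(-12 + A\right)}$)
$\left(45682 + 31869\right) \left(29543 + D{\left(15 - 76 \right)}\right) = \left(45682 + 31869\right) \left(29543 + \frac{4 \left(83 - 7 \left(15 - 76\right)\right)}{7 \left(-12 + \left(15 - 76\right)\right)}\right) = 77551 \left(29543 + \frac{4 \left(83 - 7 \left(15 - 76\right)\right)}{7 \left(-12 + \left(15 - 76\right)\right)}\right) = 77551 \left(29543 + \frac{4 \left(83 - -427\right)}{7 \left(-12 - 61\right)}\right) = 77551 \left(29543 + \frac{4 \left(83 + 427\right)}{7 \left(-73\right)}\right) = 77551 \left(29543 + \frac{4}{7} \left(- \frac{1}{73}\right) 510\right) = 77551 \left(29543 - \frac{2040}{511}\right) = 77551 \cdot \frac{15094433}{511} = \frac{1170588373583}{511}$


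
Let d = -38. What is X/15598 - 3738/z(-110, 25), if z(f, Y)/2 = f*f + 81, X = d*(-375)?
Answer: 72213294/94999619 ≈ 0.76014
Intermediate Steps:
X = 14250 (X = -38*(-375) = 14250)
z(f, Y) = 162 + 2*f² (z(f, Y) = 2*(f*f + 81) = 2*(f² + 81) = 2*(81 + f²) = 162 + 2*f²)
X/15598 - 3738/z(-110, 25) = 14250/15598 - 3738/(162 + 2*(-110)²) = 14250*(1/15598) - 3738/(162 + 2*12100) = 7125/7799 - 3738/(162 + 24200) = 7125/7799 - 3738/24362 = 7125/7799 - 3738*1/24362 = 7125/7799 - 1869/12181 = 72213294/94999619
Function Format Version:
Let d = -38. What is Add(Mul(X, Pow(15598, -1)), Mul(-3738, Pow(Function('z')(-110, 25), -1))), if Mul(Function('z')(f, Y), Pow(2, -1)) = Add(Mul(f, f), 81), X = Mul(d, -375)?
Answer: Rational(72213294, 94999619) ≈ 0.76014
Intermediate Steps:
X = 14250 (X = Mul(-38, -375) = 14250)
Function('z')(f, Y) = Add(162, Mul(2, Pow(f, 2))) (Function('z')(f, Y) = Mul(2, Add(Mul(f, f), 81)) = Mul(2, Add(Pow(f, 2), 81)) = Mul(2, Add(81, Pow(f, 2))) = Add(162, Mul(2, Pow(f, 2))))
Add(Mul(X, Pow(15598, -1)), Mul(-3738, Pow(Function('z')(-110, 25), -1))) = Add(Mul(14250, Pow(15598, -1)), Mul(-3738, Pow(Add(162, Mul(2, Pow(-110, 2))), -1))) = Add(Mul(14250, Rational(1, 15598)), Mul(-3738, Pow(Add(162, Mul(2, 12100)), -1))) = Add(Rational(7125, 7799), Mul(-3738, Pow(Add(162, 24200), -1))) = Add(Rational(7125, 7799), Mul(-3738, Pow(24362, -1))) = Add(Rational(7125, 7799), Mul(-3738, Rational(1, 24362))) = Add(Rational(7125, 7799), Rational(-1869, 12181)) = Rational(72213294, 94999619)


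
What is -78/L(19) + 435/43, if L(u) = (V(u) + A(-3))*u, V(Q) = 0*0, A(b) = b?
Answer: 9383/817 ≈ 11.485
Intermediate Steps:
V(Q) = 0
L(u) = -3*u (L(u) = (0 - 3)*u = -3*u)
-78/L(19) + 435/43 = -78/((-3*19)) + 435/43 = -78/(-57) + 435*(1/43) = -78*(-1/57) + 435/43 = 26/19 + 435/43 = 9383/817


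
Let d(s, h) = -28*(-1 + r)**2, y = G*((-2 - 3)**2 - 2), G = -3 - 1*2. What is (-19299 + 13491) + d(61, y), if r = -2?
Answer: -6060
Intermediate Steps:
G = -5 (G = -3 - 2 = -5)
y = -115 (y = -5*((-2 - 3)**2 - 2) = -5*((-5)**2 - 2) = -5*(25 - 2) = -5*23 = -115)
d(s, h) = -252 (d(s, h) = -28*(-1 - 2)**2 = -28*(-3)**2 = -28*9 = -252)
(-19299 + 13491) + d(61, y) = (-19299 + 13491) - 252 = -5808 - 252 = -6060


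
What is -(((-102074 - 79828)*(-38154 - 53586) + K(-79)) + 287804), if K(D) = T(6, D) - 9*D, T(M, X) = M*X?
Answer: -16687977521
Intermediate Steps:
K(D) = -3*D (K(D) = 6*D - 9*D = -3*D)
-(((-102074 - 79828)*(-38154 - 53586) + K(-79)) + 287804) = -(((-102074 - 79828)*(-38154 - 53586) - 3*(-79)) + 287804) = -((-181902*(-91740) + 237) + 287804) = -((16687689480 + 237) + 287804) = -(16687689717 + 287804) = -1*16687977521 = -16687977521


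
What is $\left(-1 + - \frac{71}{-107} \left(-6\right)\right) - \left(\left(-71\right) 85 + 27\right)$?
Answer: $\frac{642323}{107} \approx 6003.0$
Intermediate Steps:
$\left(-1 + - \frac{71}{-107} \left(-6\right)\right) - \left(\left(-71\right) 85 + 27\right) = \left(-1 + \left(-71\right) \left(- \frac{1}{107}\right) \left(-6\right)\right) - \left(-6035 + 27\right) = \left(-1 + \frac{71}{107} \left(-6\right)\right) - -6008 = \left(-1 - \frac{426}{107}\right) + 6008 = - \frac{533}{107} + 6008 = \frac{642323}{107}$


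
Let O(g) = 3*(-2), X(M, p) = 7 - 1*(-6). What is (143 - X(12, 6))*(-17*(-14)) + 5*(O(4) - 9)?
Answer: 30865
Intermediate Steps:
X(M, p) = 13 (X(M, p) = 7 + 6 = 13)
O(g) = -6
(143 - X(12, 6))*(-17*(-14)) + 5*(O(4) - 9) = (143 - 1*13)*(-17*(-14)) + 5*(-6 - 9) = (143 - 13)*238 + 5*(-15) = 130*238 - 75 = 30940 - 75 = 30865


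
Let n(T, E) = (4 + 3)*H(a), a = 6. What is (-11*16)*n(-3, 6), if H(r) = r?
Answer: -7392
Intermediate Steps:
n(T, E) = 42 (n(T, E) = (4 + 3)*6 = 7*6 = 42)
(-11*16)*n(-3, 6) = -11*16*42 = -176*42 = -7392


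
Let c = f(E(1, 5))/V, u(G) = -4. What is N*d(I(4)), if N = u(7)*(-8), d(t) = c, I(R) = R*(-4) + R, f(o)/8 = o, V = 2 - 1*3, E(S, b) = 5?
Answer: -1280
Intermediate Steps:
V = -1 (V = 2 - 3 = -1)
f(o) = 8*o
I(R) = -3*R (I(R) = -4*R + R = -3*R)
c = -40 (c = (8*5)/(-1) = 40*(-1) = -40)
d(t) = -40
N = 32 (N = -4*(-8) = 32)
N*d(I(4)) = 32*(-40) = -1280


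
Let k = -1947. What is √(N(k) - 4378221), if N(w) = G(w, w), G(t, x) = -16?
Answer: I*√4378237 ≈ 2092.4*I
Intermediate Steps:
N(w) = -16
√(N(k) - 4378221) = √(-16 - 4378221) = √(-4378237) = I*√4378237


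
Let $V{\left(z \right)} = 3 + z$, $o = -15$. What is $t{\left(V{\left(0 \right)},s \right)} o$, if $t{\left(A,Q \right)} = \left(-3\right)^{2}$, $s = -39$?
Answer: $-135$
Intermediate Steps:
$t{\left(A,Q \right)} = 9$
$t{\left(V{\left(0 \right)},s \right)} o = 9 \left(-15\right) = -135$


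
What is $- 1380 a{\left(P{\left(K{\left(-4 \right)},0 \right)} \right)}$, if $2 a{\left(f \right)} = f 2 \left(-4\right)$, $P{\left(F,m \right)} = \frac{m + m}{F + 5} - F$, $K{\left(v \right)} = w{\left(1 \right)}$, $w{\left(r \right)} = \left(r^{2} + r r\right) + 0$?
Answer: $-11040$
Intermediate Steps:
$w{\left(r \right)} = 2 r^{2}$ ($w{\left(r \right)} = \left(r^{2} + r^{2}\right) + 0 = 2 r^{2} + 0 = 2 r^{2}$)
$K{\left(v \right)} = 2$ ($K{\left(v \right)} = 2 \cdot 1^{2} = 2 \cdot 1 = 2$)
$P{\left(F,m \right)} = - F + \frac{2 m}{5 + F}$ ($P{\left(F,m \right)} = \frac{2 m}{5 + F} - F = - F + \frac{2 m}{5 + F}$)
$a{\left(f \right)} = - 4 f$ ($a{\left(f \right)} = \frac{f 2 \left(-4\right)}{2} = \frac{2 f \left(-4\right)}{2} = \frac{\left(-8\right) f}{2} = - 4 f$)
$- 1380 a{\left(P{\left(K{\left(-4 \right)},0 \right)} \right)} = - 1380 \left(- 4 \frac{- 2^{2} - 10 + 2 \cdot 0}{5 + 2}\right) = - 1380 \left(- 4 \frac{\left(-1\right) 4 - 10 + 0}{7}\right) = - 1380 \left(- 4 \frac{-4 - 10 + 0}{7}\right) = - 1380 \left(- 4 \cdot \frac{1}{7} \left(-14\right)\right) = - 1380 \left(\left(-4\right) \left(-2\right)\right) = \left(-1380\right) 8 = -11040$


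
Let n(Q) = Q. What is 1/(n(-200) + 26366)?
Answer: 1/26166 ≈ 3.8218e-5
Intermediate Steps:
1/(n(-200) + 26366) = 1/(-200 + 26366) = 1/26166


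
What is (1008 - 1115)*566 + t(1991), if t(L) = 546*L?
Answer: 1026524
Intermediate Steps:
(1008 - 1115)*566 + t(1991) = (1008 - 1115)*566 + 546*1991 = -107*566 + 1087086 = -60562 + 1087086 = 1026524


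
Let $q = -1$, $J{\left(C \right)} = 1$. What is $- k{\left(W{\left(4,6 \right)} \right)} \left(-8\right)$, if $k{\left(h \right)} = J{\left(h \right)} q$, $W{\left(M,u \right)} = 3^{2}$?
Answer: $-8$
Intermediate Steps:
$W{\left(M,u \right)} = 9$
$k{\left(h \right)} = -1$ ($k{\left(h \right)} = 1 \left(-1\right) = -1$)
$- k{\left(W{\left(4,6 \right)} \right)} \left(-8\right) = \left(-1\right) \left(-1\right) \left(-8\right) = 1 \left(-8\right) = -8$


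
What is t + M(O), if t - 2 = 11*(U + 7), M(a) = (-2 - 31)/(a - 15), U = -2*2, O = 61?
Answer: 1577/46 ≈ 34.283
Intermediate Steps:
U = -4
M(a) = -33/(-15 + a)
t = 35 (t = 2 + 11*(-4 + 7) = 2 + 11*3 = 2 + 33 = 35)
t + M(O) = 35 - 33/(-15 + 61) = 35 - 33/46 = 1577/46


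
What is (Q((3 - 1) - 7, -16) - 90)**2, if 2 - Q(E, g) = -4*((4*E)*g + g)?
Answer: 1272384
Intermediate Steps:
Q(E, g) = 2 + 4*g + 16*E*g (Q(E, g) = 2 - (-4)*((4*E)*g + g) = 2 - (-4)*(4*E*g + g) = 2 - (-4)*(g + 4*E*g) = 2 - (-4*g - 16*E*g) = 2 + (4*g + 16*E*g) = 2 + 4*g + 16*E*g)
(Q((3 - 1) - 7, -16) - 90)**2 = ((2 + 4*(-16) + 16*((3 - 1) - 7)*(-16)) - 90)**2 = ((2 - 64 + 16*(2 - 7)*(-16)) - 90)**2 = ((2 - 64 + 16*(-5)*(-16)) - 90)**2 = ((2 - 64 + 1280) - 90)**2 = (1218 - 90)**2 = 1128**2 = 1272384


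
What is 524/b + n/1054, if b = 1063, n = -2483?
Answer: -2087133/1120402 ≈ -1.8628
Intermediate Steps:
524/b + n/1054 = 524/1063 - 2483/1054 = -2087133/1120402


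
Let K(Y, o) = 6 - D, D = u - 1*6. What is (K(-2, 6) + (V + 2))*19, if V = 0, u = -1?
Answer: 285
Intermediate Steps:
D = -7 (D = -1 - 1*6 = -1 - 6 = -7)
K(Y, o) = 13 (K(Y, o) = 6 - 1*(-7) = 6 + 7 = 13)
(K(-2, 6) + (V + 2))*19 = (13 + (0 + 2))*19 = (13 + 2)*19 = 15*19 = 285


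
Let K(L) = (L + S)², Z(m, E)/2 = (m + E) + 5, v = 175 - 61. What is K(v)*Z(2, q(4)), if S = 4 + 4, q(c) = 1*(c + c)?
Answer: 446520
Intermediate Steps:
q(c) = 2*c (q(c) = 1*(2*c) = 2*c)
S = 8
v = 114
Z(m, E) = 10 + 2*E + 2*m (Z(m, E) = 2*((m + E) + 5) = 2*((E + m) + 5) = 2*(5 + E + m) = 10 + 2*E + 2*m)
K(L) = (8 + L)² (K(L) = (L + 8)² = (8 + L)²)
K(v)*Z(2, q(4)) = (8 + 114)²*(10 + 2*(2*4) + 2*2) = 122²*(10 + 2*8 + 4) = 14884*(10 + 16 + 4) = 14884*30 = 446520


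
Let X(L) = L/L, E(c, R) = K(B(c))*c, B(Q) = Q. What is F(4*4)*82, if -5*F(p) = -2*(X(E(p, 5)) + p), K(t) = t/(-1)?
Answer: 2788/5 ≈ 557.60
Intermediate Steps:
K(t) = -t (K(t) = t*(-1) = -t)
E(c, R) = -c**2 (E(c, R) = (-c)*c = -c**2)
X(L) = 1
F(p) = 2/5 + 2*p/5 (F(p) = -(-2)*(1 + p)/5 = -(-2 - 2*p)/5 = 2/5 + 2*p/5)
F(4*4)*82 = (2/5 + 2*(4*4)/5)*82 = (2/5 + (2/5)*16)*82 = (2/5 + 32/5)*82 = (34/5)*82 = 2788/5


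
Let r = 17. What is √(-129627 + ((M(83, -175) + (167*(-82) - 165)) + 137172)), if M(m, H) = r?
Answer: I*√6297 ≈ 79.354*I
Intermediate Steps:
M(m, H) = 17
√(-129627 + ((M(83, -175) + (167*(-82) - 165)) + 137172)) = √(-129627 + ((17 + (167*(-82) - 165)) + 137172)) = √(-129627 + ((17 + (-13694 - 165)) + 137172)) = √(-129627 + ((17 - 13859) + 137172)) = √(-129627 + (-13842 + 137172)) = √(-129627 + 123330) = √(-6297) = I*√6297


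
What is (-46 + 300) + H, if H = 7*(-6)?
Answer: 212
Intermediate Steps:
H = -42
(-46 + 300) + H = (-46 + 300) - 42 = 254 - 42 = 212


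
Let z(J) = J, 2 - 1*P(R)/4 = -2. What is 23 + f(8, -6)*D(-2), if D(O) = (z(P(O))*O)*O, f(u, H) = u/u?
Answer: 87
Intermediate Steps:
P(R) = 16 (P(R) = 8 - 4*(-2) = 8 + 8 = 16)
f(u, H) = 1
D(O) = 16*O² (D(O) = (16*O)*O = 16*O²)
23 + f(8, -6)*D(-2) = 23 + 1*(16*(-2)²) = 23 + 1*(16*4) = 23 + 1*64 = 23 + 64 = 87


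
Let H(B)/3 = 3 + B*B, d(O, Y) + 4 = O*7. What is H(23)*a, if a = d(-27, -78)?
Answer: -308028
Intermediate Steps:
d(O, Y) = -4 + 7*O (d(O, Y) = -4 + O*7 = -4 + 7*O)
H(B) = 9 + 3*B**2 (H(B) = 3*(3 + B*B) = 3*(3 + B**2) = 9 + 3*B**2)
a = -193 (a = -4 + 7*(-27) = -4 - 189 = -193)
H(23)*a = (9 + 3*23**2)*(-193) = (9 + 3*529)*(-193) = (9 + 1587)*(-193) = 1596*(-193) = -308028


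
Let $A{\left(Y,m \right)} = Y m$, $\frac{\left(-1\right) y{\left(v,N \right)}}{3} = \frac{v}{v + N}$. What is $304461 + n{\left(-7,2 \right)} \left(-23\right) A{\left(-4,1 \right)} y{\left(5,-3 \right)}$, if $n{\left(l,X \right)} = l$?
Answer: $309291$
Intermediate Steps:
$y{\left(v,N \right)} = - \frac{3 v}{N + v}$ ($y{\left(v,N \right)} = - 3 \frac{v}{v + N} = - 3 \frac{v}{N + v} = - \frac{3 v}{N + v}$)
$304461 + n{\left(-7,2 \right)} \left(-23\right) A{\left(-4,1 \right)} y{\left(5,-3 \right)} = 304461 + \left(-7\right) \left(-23\right) \left(-4\right) 1 \left(\left(-3\right) 5 \frac{1}{-3 + 5}\right) = 304461 + 161 \left(- 4 \left(\left(-3\right) 5 \cdot \frac{1}{2}\right)\right) = 304461 + 161 \left(\left(-4\right) \left(- \frac{15}{2}\right)\right) = 304461 + 161 \cdot 30 = 304461 + 4830 = 309291$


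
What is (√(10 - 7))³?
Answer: 3*√3 ≈ 5.1962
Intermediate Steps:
(√(10 - 7))³ = (√3)³ = 3*√3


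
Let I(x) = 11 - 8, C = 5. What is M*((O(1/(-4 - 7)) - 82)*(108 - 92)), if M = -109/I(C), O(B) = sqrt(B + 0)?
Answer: 143008/3 - 1744*I*sqrt(11)/33 ≈ 47669.0 - 175.28*I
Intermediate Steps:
I(x) = 3
O(B) = sqrt(B)
M = -109/3 ≈ -36.333
M*((O(1/(-4 - 7)) - 82)*(108 - 92)) = -109*(sqrt(1/(-4 - 7)) - 82)*(108 - 92)/3 = -109*(sqrt(1/(-11)) - 82)*16/3 = -109*(sqrt(-1/11) - 82)*16/3 = -109*(I*sqrt(11)/11 - 82)*16/3 = -109*(-82 + I*sqrt(11)/11)*16/3 = -109*(-1312 + 16*I*sqrt(11)/11)/3 = 143008/3 - 1744*I*sqrt(11)/33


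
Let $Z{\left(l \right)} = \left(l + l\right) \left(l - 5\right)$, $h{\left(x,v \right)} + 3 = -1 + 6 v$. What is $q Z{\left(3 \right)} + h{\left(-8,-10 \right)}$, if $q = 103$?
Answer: $-1300$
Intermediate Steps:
$h{\left(x,v \right)} = -4 + 6 v$ ($h{\left(x,v \right)} = -3 + \left(-1 + 6 v\right) = -4 + 6 v$)
$Z{\left(l \right)} = 2 l \left(-5 + l\right)$
$q Z{\left(3 \right)} + h{\left(-8,-10 \right)} = 103 \cdot 2 \cdot 3 \left(-5 + 3\right) + \left(-4 + 6 \left(-10\right)\right) = 103 \cdot 2 \cdot 3 \left(-2\right) - 64 = 103 \left(-12\right) - 64 = -1236 - 64 = -1300$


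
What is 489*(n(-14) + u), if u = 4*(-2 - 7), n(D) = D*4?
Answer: -44988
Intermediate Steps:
n(D) = 4*D
u = -36 (u = 4*(-9) = -36)
489*(n(-14) + u) = 489*(4*(-14) - 36) = 489*(-56 - 36) = 489*(-92) = -44988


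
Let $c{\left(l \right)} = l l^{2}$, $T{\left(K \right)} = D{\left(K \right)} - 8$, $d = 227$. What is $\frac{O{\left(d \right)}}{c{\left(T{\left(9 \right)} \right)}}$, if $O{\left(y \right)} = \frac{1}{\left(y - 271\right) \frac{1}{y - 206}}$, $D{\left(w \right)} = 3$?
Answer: $\frac{21}{5500} \approx 0.0038182$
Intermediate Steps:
$O{\left(y \right)} = \frac{-206 + y}{-271 + y}$ ($O{\left(y \right)} = \frac{1}{\left(-271 + y\right) \frac{1}{-206 + y}} = \frac{1}{\frac{1}{-206 + y} \left(-271 + y\right)} = \frac{-206 + y}{-271 + y}$)
$T{\left(K \right)} = -5$ ($T{\left(K \right)} = 3 - 8 = -5$)
$c{\left(l \right)} = l^{3}$
$\frac{O{\left(d \right)}}{c{\left(T{\left(9 \right)} \right)}} = \frac{\frac{1}{-271 + 227} \left(-206 + 227\right)}{\left(-5\right)^{3}} = \frac{\frac{1}{-44} \cdot 21}{-125} = \left(- \frac{1}{44}\right) 21 \left(- \frac{1}{125}\right) = \left(- \frac{21}{44}\right) \left(- \frac{1}{125}\right) = \frac{21}{5500}$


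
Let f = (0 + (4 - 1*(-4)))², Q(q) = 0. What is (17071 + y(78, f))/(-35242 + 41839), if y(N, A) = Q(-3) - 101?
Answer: 16970/6597 ≈ 2.5724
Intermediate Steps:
f = 64 (f = (0 + (4 + 4))² = (0 + 8)² = 8² = 64)
y(N, A) = -101 (y(N, A) = 0 - 101 = -101)
(17071 + y(78, f))/(-35242 + 41839) = (17071 - 101)/(-35242 + 41839) = 16970/6597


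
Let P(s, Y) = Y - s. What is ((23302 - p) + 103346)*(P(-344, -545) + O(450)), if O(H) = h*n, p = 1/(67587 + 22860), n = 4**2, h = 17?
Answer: 813300147505/90447 ≈ 8.9920e+6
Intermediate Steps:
n = 16
p = 1/90447 ≈ 1.1056e-5
O(H) = 272 (O(H) = 17*16 = 272)
((23302 - p) + 103346)*(P(-344, -545) + O(450)) = ((23302 - 1*1/90447) + 103346)*((-545 - 1*(-344)) + 272) = ((23302 - 1/90447) + 103346)*((-545 + 344) + 272) = (2107595993/90447 + 103346)*(-201 + 272) = (11454931655/90447)*71 = 813300147505/90447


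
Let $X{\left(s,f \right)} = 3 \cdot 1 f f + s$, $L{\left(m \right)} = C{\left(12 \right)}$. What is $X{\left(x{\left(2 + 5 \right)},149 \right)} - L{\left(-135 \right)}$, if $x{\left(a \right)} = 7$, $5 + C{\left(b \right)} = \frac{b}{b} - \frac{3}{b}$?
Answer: $\frac{266457}{4} \approx 66614.0$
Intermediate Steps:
$C{\left(b \right)} = -4 - \frac{3}{b}$ ($C{\left(b \right)} = -5 - \left(\frac{3}{b} - \frac{b}{b}\right) = -5 + \left(1 - \frac{3}{b}\right) = -4 - \frac{3}{b}$)
$L{\left(m \right)} = - \frac{17}{4}$ ($L{\left(m \right)} = -4 - \frac{3}{12} = -4 - \frac{1}{4} = - \frac{17}{4}$)
$X{\left(s,f \right)} = s + 3 f^{2}$ ($X{\left(s,f \right)} = 3 f f + s = 3 f^{2} + s = s + 3 f^{2}$)
$X{\left(x{\left(2 + 5 \right)},149 \right)} - L{\left(-135 \right)} = \left(7 + 3 \cdot 149^{2}\right) - - \frac{17}{4} = \left(7 + 3 \cdot 22201\right) + \frac{17}{4} = \left(7 + 66603\right) + \frac{17}{4} = 66610 + \frac{17}{4} = \frac{266457}{4}$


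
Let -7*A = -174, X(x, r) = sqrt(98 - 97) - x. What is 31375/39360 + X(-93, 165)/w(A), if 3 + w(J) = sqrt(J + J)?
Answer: 5775901/747840 + 188*sqrt(609)/285 ≈ 24.002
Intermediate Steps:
X(x, r) = 1 - x (X(x, r) = sqrt(1) - x = 1 - x)
A = 174/7 (A = -1/7*(-174) = 174/7 ≈ 24.857)
w(J) = -3 + sqrt(2)*sqrt(J) (w(J) = -3 + sqrt(J + J) = -3 + sqrt(2*J) = -3 + sqrt(2)*sqrt(J))
31375/39360 + X(-93, 165)/w(A) = 31375/39360 + (1 - 1*(-93))/(-3 + sqrt(2)*sqrt(174/7)) = 31375*(1/39360) + (1 + 93)/(-3 + sqrt(2)*(sqrt(1218)/7)) = 6275/7872 + 94/(-3 + 2*sqrt(609)/7)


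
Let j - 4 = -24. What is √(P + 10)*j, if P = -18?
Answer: -40*I*√2 ≈ -56.569*I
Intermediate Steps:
j = -20 (j = 4 - 24 = -20)
√(P + 10)*j = √(-18 + 10)*(-20) = √(-8)*(-20) = (2*I*√2)*(-20) = -40*I*√2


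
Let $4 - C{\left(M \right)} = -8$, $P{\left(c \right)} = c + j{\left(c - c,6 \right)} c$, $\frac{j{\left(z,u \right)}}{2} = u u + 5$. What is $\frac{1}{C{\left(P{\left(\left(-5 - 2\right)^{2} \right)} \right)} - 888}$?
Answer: $- \frac{1}{876} \approx -0.0011416$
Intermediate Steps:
$j{\left(z,u \right)} = 10 + 2 u^{2}$ ($j{\left(z,u \right)} = 2 \left(u u + 5\right) = 2 \left(u^{2} + 5\right) = 2 \left(5 + u^{2}\right) = 10 + 2 u^{2}$)
$P{\left(c \right)} = 83 c$ ($P{\left(c \right)} = c + \left(10 + 2 \cdot 6^{2}\right) c = c + \left(10 + 2 \cdot 36\right) c = c + \left(10 + 72\right) c = c + 82 c = 83 c$)
$C{\left(M \right)} = 12$ ($C{\left(M \right)} = 4 - -8 = 4 + 8 = 12$)
$\frac{1}{C{\left(P{\left(\left(-5 - 2\right)^{2} \right)} \right)} - 888} = \frac{1}{12 - 888} = \frac{1}{-876} = - \frac{1}{876}$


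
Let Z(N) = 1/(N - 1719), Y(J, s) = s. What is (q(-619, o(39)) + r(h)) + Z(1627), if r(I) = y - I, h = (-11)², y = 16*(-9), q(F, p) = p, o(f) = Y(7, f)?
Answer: -20793/92 ≈ -226.01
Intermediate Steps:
o(f) = f
y = -144
h = 121
Z(N) = 1/(-1719 + N)
r(I) = -144 - I
(q(-619, o(39)) + r(h)) + Z(1627) = (39 + (-144 - 1*121)) + 1/(-1719 + 1627) = (39 + (-144 - 121)) + 1/(-92) = (39 - 265) - 1/92 = -226 - 1/92 = -20793/92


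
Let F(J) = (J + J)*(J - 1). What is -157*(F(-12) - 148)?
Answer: -25748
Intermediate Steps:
F(J) = 2*J*(-1 + J) (F(J) = (2*J)*(-1 + J) = 2*J*(-1 + J))
-157*(F(-12) - 148) = -157*(2*(-12)*(-1 - 12) - 148) = -157*(2*(-12)*(-13) - 148) = -157*(312 - 148) = -157*164 = -25748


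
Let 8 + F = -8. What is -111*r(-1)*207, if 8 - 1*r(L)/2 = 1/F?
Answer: -2964033/8 ≈ -3.7050e+5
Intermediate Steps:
F = -16 (F = -8 - 8 = -16)
r(L) = 129/8 (r(L) = 16 - 2/(-16) = 16 - 2*(-1/16) = 16 + ⅛ = 129/8)
-111*r(-1)*207 = -111*129/8*207 = -14319/8*207 = -2964033/8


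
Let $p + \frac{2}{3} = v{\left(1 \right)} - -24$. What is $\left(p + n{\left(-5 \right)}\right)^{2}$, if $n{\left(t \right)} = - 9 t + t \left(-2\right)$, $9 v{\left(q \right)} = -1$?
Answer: $\frac{495616}{81} \approx 6118.7$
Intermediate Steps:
$v{\left(q \right)} = - \frac{1}{9}$ ($v{\left(q \right)} = \frac{1}{9} \left(-1\right) = - \frac{1}{9}$)
$n{\left(t \right)} = - 11 t$ ($n{\left(t \right)} = - 9 t - 2 t = - 11 t$)
$p = \frac{209}{9}$ ($p = - \frac{2}{3} - - \frac{215}{9} = - \frac{2}{3} + \left(- \frac{1}{9} + 24\right) = - \frac{2}{3} + \frac{215}{9} = \frac{209}{9} \approx 23.222$)
$\left(p + n{\left(-5 \right)}\right)^{2} = \left(\frac{209}{9} - -55\right)^{2} = \left(\frac{209}{9} + 55\right)^{2} = \left(\frac{704}{9}\right)^{2} = \frac{495616}{81}$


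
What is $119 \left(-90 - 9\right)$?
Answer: $-11781$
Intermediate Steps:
$119 \left(-90 - 9\right) = 119 \left(-99\right) = -11781$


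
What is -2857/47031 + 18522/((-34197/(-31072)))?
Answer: 9022325243425/536106369 ≈ 16829.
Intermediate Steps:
-2857/47031 + 18522/((-34197/(-31072))) = -2857*1/47031 + 18522/((-34197*(-1/31072))) = -2857/47031 + 18522/(34197/31072) = -2857/47031 + 18522*(31072/34197) = -2857/47031 + 191838528/11399 = 9022325243425/536106369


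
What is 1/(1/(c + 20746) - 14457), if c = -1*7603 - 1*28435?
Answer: -15292/221076445 ≈ -6.9171e-5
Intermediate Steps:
c = -36038 (c = -7603 - 28435 = -36038)
1/(1/(c + 20746) - 14457) = 1/(1/(-36038 + 20746) - 14457) = 1/(1/(-15292) - 14457) = 1/(-1/15292 - 14457) = 1/(-221076445/15292) = -15292/221076445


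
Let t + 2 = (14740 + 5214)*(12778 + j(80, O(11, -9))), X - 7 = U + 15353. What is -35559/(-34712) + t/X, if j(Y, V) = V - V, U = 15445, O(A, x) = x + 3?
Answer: 1770338149703/213860632 ≈ 8278.0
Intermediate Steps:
O(A, x) = 3 + x
j(Y, V) = 0
X = 30805 (X = 7 + (15445 + 15353) = 7 + 30798 = 30805)
t = 254972210 (t = -2 + (14740 + 5214)*(12778 + 0) = -2 + 19954*12778 = -2 + 254972212 = 254972210)
-35559/(-34712) + t/X = -35559/(-34712) + 254972210/30805 = -35559*(-1/34712) + 254972210*(1/30805) = 35559/34712 + 50994442/6161 = 1770338149703/213860632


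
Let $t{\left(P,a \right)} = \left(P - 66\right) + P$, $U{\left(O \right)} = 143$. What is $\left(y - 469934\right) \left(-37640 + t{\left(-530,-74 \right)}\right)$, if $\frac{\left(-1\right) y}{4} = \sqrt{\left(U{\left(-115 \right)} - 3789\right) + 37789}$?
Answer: $18217461444 + 155064 \sqrt{34143} \approx 1.8246 \cdot 10^{10}$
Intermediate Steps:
$t{\left(P,a \right)} = -66 + 2 P$ ($t{\left(P,a \right)} = \left(-66 + P\right) + P = -66 + 2 P$)
$y = - 4 \sqrt{34143}$ ($y = - 4 \sqrt{\left(143 - 3789\right) + 37789} = - 4 \sqrt{-3646 + 37789} = - 4 \sqrt{34143} \approx -739.11$)
$\left(y - 469934\right) \left(-37640 + t{\left(-530,-74 \right)}\right) = \left(- 4 \sqrt{34143} - 469934\right) \left(-37640 + \left(-66 + 2 \left(-530\right)\right)\right) = \left(-469934 - 4 \sqrt{34143}\right) \left(-37640 - 1126\right) = \left(-469934 - 4 \sqrt{34143}\right) \left(-38766\right) = 18217461444 + 155064 \sqrt{34143}$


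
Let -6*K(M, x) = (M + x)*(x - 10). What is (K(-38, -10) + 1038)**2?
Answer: 770884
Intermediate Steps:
K(M, x) = -(-10 + x)*(M + x)/6 (K(M, x) = -(M + x)*(x - 10)/6 = -(M + x)*(-10 + x)/6 = -(-10 + x)*(M + x)/6)
(K(-38, -10) + 1038)**2 = ((-1/6*(-10)**2 + (5/3)*(-38) + (5/3)*(-10) - 1/6*(-38)*(-10)) + 1038)**2 = ((-1/6*100 - 190/3 - 50/3 - 190/3) + 1038)**2 = ((-50/3 - 190/3 - 50/3 - 190/3) + 1038)**2 = (-160 + 1038)**2 = 878**2 = 770884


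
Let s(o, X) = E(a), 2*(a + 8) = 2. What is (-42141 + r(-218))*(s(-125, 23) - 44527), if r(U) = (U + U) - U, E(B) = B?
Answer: 1886415706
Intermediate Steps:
a = -7 (a = -8 + (½)*2 = -8 + 1 = -7)
s(o, X) = -7
r(U) = U (r(U) = 2*U - U = U)
(-42141 + r(-218))*(s(-125, 23) - 44527) = (-42141 - 218)*(-7 - 44527) = -42359*(-44534) = 1886415706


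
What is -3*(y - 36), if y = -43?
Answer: 237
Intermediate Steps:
-3*(y - 36) = -3*(-43 - 36) = -3*(-79) = 237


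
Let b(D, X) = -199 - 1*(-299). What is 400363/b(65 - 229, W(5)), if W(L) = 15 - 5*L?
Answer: 400363/100 ≈ 4003.6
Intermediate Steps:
b(D, X) = 100 (b(D, X) = -199 + 299 = 100)
400363/b(65 - 229, W(5)) = 400363/100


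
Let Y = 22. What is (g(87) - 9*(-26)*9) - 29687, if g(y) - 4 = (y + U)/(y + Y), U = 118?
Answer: -3005688/109 ≈ -27575.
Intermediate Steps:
g(y) = 4 + (118 + y)/(22 + y) (g(y) = 4 + (y + 118)/(y + 22) = 4 + (118 + y)/(22 + y))
(g(87) - 9*(-26)*9) - 29687 = ((206 + 5*87)/(22 + 87) - 9*(-26)*9) - 29687 = ((206 + 435)/109 + 234*9) - 29687 = ((1/109)*641 + 2106) - 29687 = (641/109 + 2106) - 29687 = 230195/109 - 29687 = -3005688/109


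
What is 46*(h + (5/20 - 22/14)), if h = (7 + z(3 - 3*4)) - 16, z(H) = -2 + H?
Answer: -13731/14 ≈ -980.79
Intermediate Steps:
h = -20 (h = (7 + (-2 + (3 - 3*4))) - 16 = (7 + (-2 + (3 - 12))) - 16 = (7 + (-2 - 9)) - 16 = (7 - 11) - 16 = -4 - 16 = -20)
46*(h + (5/20 - 22/14)) = 46*(-20 + (5/20 - 22/14)) = 46*(-20 + (5*(1/20) - 22*1/14)) = 46*(-20 + (¼ - 11/7)) = 46*(-20 - 37/28) = 46*(-597/28) = -13731/14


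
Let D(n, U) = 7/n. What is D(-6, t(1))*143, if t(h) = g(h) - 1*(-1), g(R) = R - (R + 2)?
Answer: -1001/6 ≈ -166.83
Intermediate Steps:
g(R) = -2 (g(R) = R - (2 + R) = R + (-2 - R) = -2)
t(h) = -1 (t(h) = -2 - 1*(-1) = -2 + 1 = -1)
D(-6, t(1))*143 = (7/(-6))*143 = (7*(-⅙))*143 = -7/6*143 = -1001/6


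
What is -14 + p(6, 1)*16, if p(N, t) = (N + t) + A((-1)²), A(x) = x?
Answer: 114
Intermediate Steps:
p(N, t) = 1 + N + t (p(N, t) = (N + t) + (-1)² = (N + t) + 1 = 1 + N + t)
-14 + p(6, 1)*16 = -14 + (1 + 6 + 1)*16 = -14 + 8*16 = -14 + 128 = 114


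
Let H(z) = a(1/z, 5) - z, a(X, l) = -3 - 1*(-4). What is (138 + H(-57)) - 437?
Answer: -241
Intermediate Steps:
a(X, l) = 1 (a(X, l) = -3 + 4 = 1)
H(z) = 1 - z
(138 + H(-57)) - 437 = (138 + (1 - 1*(-57))) - 437 = (138 + (1 + 57)) - 437 = (138 + 58) - 437 = 196 - 437 = -241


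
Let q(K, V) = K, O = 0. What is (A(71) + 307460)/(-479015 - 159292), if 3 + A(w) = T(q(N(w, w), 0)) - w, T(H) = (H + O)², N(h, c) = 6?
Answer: -11386/23641 ≈ -0.48162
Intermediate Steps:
T(H) = H² (T(H) = (H + 0)² = H²)
A(w) = 33 - w (A(w) = -3 + (6² - w) = -3 + (36 - w) = 33 - w)
(A(71) + 307460)/(-479015 - 159292) = ((33 - 1*71) + 307460)/(-479015 - 159292) = ((33 - 71) + 307460)/(-638307) = (-38 + 307460)*(-1/638307) = 307422*(-1/638307) = -11386/23641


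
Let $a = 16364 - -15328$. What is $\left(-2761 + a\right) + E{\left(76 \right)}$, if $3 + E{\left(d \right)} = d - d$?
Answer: $28928$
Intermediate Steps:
$a = 31692$ ($a = 16364 + 15328 = 31692$)
$E{\left(d \right)} = -3$ ($E{\left(d \right)} = -3 + \left(d - d\right) = -3 + 0 = -3$)
$\left(-2761 + a\right) + E{\left(76 \right)} = \left(-2761 + 31692\right) - 3 = 28931 - 3 = 28928$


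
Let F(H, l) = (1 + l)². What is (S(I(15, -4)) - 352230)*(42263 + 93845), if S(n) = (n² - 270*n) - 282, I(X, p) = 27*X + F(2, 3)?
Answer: -39327181628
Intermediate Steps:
I(X, p) = 16 + 27*X (I(X, p) = 27*X + (1 + 3)² = 27*X + 4² = 27*X + 16 = 16 + 27*X)
S(n) = -282 + n² - 270*n
(S(I(15, -4)) - 352230)*(42263 + 93845) = ((-282 + (16 + 27*15)² - 270*(16 + 27*15)) - 352230)*(42263 + 93845) = ((-282 + (16 + 405)² - 270*(16 + 405)) - 352230)*136108 = ((-282 + 421² - 270*421) - 352230)*136108 = ((-282 + 177241 - 113670) - 352230)*136108 = (63289 - 352230)*136108 = -288941*136108 = -39327181628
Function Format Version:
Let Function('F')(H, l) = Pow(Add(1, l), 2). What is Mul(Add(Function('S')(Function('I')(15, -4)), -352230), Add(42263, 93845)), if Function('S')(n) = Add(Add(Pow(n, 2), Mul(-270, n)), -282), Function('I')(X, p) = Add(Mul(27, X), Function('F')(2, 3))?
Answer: -39327181628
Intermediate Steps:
Function('I')(X, p) = Add(16, Mul(27, X)) (Function('I')(X, p) = Add(Mul(27, X), Pow(Add(1, 3), 2)) = Add(Mul(27, X), Pow(4, 2)) = Add(Mul(27, X), 16) = Add(16, Mul(27, X)))
Function('S')(n) = Add(-282, Pow(n, 2), Mul(-270, n))
Mul(Add(Function('S')(Function('I')(15, -4)), -352230), Add(42263, 93845)) = Mul(Add(Add(-282, Pow(Add(16, Mul(27, 15)), 2), Mul(-270, Add(16, Mul(27, 15)))), -352230), Add(42263, 93845)) = Mul(Add(Add(-282, Pow(Add(16, 405), 2), Mul(-270, Add(16, 405))), -352230), 136108) = Mul(Add(Add(-282, Pow(421, 2), Mul(-270, 421)), -352230), 136108) = Mul(Add(Add(-282, 177241, -113670), -352230), 136108) = Mul(Add(63289, -352230), 136108) = Mul(-288941, 136108) = -39327181628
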